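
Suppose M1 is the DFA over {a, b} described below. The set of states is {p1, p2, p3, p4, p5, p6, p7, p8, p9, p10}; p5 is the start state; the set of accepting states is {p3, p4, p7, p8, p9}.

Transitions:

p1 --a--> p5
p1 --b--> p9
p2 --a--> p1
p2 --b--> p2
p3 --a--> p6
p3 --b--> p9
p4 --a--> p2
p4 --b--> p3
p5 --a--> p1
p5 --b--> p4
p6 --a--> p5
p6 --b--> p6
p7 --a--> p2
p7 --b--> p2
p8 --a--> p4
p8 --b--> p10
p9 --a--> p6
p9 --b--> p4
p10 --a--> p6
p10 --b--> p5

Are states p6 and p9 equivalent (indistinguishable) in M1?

Reachable states from the start: {p1,p2,p3,p4,p5,p6,p9}. Unreachable: {p7,p8,p10} — drop them.
Initial partition by acceptance: {p3,p4,p9} | {p1,p2,p5,p6}.
On input b, block {p1,p2,p5,p6} splits into {p1,p5} and {p2,p6}.
Stable partition: {p3,p4,p9} | {p1,p5} | {p2,p6} — 3 equivalence classes.
p6 and p9 end up in different blocks, so they are distinguishable. For instance, the string 'ε' is accepted from only p9.

No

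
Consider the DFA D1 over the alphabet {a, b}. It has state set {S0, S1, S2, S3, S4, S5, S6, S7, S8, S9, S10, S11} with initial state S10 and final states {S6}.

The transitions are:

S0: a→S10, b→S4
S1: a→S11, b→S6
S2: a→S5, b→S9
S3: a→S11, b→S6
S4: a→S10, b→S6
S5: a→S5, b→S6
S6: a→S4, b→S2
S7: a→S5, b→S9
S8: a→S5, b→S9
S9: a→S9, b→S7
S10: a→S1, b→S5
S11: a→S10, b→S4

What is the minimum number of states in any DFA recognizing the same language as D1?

States {S0,S3,S8} cannot be reached from the start state, so discard them.
Start with accepting vs non-accepting: {S6} | {S1,S2,S4,S5,S7,S9,S10,S11}.
Refine {S1,S2,S4,S5,S7,S9,S10,S11} on symbol b: members go to different blocks, giving {S2,S7,S9,S10,S11} and {S1,S4,S5}.
Split {S2,S7,S9,S10,S11} by δ(·,a) → {S2,S7,S10} and {S9,S11}.
Refine {S2,S7,S10} on symbol b: members go to different blocks, giving {S2,S7} and {S10}.
Split {S1,S4,S5} by δ(·,a) → {S1} and {S4} and {S5}.
Split {S9,S11} by δ(·,a) → {S9} and {S11}.
Stable partition: {S6} | {S2,S7} | {S1} | {S9} | {S10} | {S4} | {S5} | {S11} — 8 equivalence classes.

8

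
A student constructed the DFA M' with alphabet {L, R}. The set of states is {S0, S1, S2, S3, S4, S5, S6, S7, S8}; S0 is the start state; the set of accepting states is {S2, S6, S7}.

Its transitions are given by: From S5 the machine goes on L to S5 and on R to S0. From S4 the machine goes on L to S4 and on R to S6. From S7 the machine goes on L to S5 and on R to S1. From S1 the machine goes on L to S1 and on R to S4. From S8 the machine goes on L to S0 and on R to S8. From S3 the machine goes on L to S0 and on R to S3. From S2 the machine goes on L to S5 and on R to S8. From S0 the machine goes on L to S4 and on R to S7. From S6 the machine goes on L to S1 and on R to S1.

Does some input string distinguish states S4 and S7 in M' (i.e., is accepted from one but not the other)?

Yes

Reachable states from the start: {S0,S1,S4,S5,S6,S7}. Unreachable: {S2,S3,S8} — drop them.
P0 = {S6,S7} | {S0,S1,S4,S5}.
Split {S0,S1,S4,S5} by δ(·,R) → {S0,S4} and {S1,S5}.
Stable partition: {S6,S7} | {S0,S4} | {S1,S5} — 3 equivalence classes.
S4 and S7 end up in different blocks, so they are distinguishable. For instance, the string 'ε' is accepted from only S7.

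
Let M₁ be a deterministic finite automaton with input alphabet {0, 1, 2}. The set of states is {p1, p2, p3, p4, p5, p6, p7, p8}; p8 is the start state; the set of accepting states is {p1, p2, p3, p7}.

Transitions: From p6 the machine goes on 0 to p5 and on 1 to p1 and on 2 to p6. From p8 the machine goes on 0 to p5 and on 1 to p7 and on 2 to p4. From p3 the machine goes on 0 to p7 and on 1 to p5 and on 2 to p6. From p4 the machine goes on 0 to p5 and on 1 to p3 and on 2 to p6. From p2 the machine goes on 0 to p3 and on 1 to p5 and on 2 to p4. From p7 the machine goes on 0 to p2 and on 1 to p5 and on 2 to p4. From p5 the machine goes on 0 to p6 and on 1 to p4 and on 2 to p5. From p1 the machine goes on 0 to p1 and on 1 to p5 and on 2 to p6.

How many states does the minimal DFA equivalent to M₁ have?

3

All states are reachable from the start state.
Start with accepting vs non-accepting: {p1,p2,p3,p7} | {p4,p5,p6,p8}.
On input 1, block {p4,p5,p6,p8} splits into {p4,p6,p8} and {p5}.
No further refinement is possible. Final partition (3 blocks): {p1,p2,p3,p7} | {p4,p6,p8} | {p5}.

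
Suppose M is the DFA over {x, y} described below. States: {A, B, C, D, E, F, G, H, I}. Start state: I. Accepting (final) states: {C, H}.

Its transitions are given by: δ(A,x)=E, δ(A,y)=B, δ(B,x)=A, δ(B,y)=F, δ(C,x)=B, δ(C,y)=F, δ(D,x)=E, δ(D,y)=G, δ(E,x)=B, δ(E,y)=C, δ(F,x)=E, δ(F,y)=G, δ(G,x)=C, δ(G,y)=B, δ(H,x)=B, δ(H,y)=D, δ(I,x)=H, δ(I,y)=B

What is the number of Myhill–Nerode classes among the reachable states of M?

6

Every state is reachable, so we keep all 9.
Start with accepting vs non-accepting: {C,H} | {A,B,D,E,F,G,I}.
Split {A,B,D,E,F,G,I} by δ(·,x) → {A,B,D,E,F} and {G,I}.
Split {A,B,D,E,F} by δ(·,y) → {A,B} and {D,F} and {E}.
On input x, block {A,B} splits into {A} and {B}.
Stable partition: {C,H} | {A} | {G,I} | {D,F} | {E} | {B} — 6 equivalence classes.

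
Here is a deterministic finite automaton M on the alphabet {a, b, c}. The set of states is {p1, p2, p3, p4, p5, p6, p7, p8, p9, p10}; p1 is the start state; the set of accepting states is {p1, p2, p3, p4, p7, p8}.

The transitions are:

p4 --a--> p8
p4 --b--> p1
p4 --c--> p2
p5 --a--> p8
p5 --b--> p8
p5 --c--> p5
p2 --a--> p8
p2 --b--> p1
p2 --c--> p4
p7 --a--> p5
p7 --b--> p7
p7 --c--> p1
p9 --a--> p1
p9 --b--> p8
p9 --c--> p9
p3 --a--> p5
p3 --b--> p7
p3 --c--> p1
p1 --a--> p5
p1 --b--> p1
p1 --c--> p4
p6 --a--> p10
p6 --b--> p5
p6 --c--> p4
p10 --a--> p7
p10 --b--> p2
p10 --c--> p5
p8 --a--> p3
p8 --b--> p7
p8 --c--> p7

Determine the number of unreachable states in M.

Starting at p1 and following transitions, the reachable set is {p1, p2, p3, p4, p5, p7, p8}. That leaves p6, p9, p10 unreachable — 3 in total.

3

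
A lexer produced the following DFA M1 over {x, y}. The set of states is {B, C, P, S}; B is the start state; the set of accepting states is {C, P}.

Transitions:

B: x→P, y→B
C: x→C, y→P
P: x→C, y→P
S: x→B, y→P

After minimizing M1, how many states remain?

Reachable states from the start: {B,C,P}. Unreachable: {S} — drop them.
Start with accepting vs non-accepting: {C,P} | {B}.
Stable partition: {C,P} | {B} — 2 equivalence classes.

2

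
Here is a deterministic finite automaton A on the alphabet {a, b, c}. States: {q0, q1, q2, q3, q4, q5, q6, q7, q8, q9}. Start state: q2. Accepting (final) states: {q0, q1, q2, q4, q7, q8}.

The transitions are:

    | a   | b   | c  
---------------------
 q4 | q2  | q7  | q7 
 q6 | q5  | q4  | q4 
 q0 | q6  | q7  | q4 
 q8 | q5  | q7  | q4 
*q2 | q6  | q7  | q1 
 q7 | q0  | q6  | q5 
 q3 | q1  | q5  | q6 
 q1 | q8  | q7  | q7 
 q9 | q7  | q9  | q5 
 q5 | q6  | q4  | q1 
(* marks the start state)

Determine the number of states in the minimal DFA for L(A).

States {q3,q9} cannot be reached from the start state, so discard them.
P0 = {q0,q1,q2,q4,q7,q8} | {q5,q6}.
Split {q0,q1,q2,q4,q7,q8} by δ(·,a) → {q0,q2,q8} and {q1,q4,q7}.
On input b, block {q1,q4,q7} splits into {q1,q4} and {q7}.
Stable partition: {q0,q2,q8} | {q5,q6} | {q1,q4} | {q7} — 4 equivalence classes.

4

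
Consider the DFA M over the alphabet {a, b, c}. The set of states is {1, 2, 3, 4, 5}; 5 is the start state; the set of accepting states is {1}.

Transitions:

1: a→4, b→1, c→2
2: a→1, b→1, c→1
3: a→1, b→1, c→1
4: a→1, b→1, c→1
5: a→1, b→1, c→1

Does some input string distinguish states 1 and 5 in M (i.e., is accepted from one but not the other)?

Yes

Reachable states from the start: {1,2,4,5}. Unreachable: {3} — drop them.
Initial partition by acceptance: {1} | {2,4,5}.
Stable partition: {1} | {2,4,5} — 2 equivalence classes.
1 and 5 end up in different blocks, so they are distinguishable. For instance, the string 'ε' is accepted from only 1.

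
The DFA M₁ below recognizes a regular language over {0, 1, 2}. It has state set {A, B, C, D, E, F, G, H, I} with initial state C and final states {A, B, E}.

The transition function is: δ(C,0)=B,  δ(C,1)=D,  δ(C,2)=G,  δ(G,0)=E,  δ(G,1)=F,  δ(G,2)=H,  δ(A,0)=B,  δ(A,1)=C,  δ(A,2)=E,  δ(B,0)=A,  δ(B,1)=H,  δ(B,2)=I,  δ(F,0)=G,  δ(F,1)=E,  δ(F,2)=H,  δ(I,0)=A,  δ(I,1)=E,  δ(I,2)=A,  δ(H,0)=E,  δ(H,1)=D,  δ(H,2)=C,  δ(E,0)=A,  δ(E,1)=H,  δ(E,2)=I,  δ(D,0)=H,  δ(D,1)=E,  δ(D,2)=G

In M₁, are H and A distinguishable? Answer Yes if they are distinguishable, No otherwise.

Yes

Every state is reachable, so we keep all 9.
Start with accepting vs non-accepting: {A,B,E} | {C,D,F,G,H,I}.
Refine {A,B,E} on symbol 2: members go to different blocks, giving {B,E} and {A}.
On input 0, block {C,D,F,G,H,I} splits into {C,G,H} and {D,F} and {I}.
No further refinement is possible. Final partition (5 blocks): {B,E} | {C,G,H} | {A} | {D,F} | {I}.
H and A end up in different blocks, so they are distinguishable. For instance, the string 'ε' is accepted from only A.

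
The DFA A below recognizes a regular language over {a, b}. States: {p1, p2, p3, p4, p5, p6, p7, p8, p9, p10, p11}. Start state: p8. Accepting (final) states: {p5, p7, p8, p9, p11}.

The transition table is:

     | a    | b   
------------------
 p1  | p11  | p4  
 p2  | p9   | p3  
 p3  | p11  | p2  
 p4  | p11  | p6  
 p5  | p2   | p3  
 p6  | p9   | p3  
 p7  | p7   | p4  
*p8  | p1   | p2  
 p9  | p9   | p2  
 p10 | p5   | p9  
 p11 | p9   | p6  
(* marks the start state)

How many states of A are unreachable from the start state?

No path from p8 leads to p5, p7, p10; the other 8 states are all reachable.

3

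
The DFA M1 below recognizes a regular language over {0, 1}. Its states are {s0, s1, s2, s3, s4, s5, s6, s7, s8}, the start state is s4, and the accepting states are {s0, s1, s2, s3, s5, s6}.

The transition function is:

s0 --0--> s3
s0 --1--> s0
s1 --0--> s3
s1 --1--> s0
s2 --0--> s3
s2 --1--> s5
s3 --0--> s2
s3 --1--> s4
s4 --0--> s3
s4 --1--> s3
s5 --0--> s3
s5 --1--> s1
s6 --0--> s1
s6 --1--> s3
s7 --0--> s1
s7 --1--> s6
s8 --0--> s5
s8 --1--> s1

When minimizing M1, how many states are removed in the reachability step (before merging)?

BFS from s4 reaches {s0, s1, s2, s3, s4, s5}; the 3 state(s) s6, s7, s8 are never visited.

3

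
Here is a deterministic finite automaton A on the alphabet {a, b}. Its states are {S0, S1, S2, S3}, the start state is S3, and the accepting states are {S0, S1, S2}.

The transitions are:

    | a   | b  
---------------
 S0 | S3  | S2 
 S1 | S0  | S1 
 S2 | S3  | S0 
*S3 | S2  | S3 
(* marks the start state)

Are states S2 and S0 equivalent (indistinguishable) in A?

Yes

States {S1} cannot be reached from the start state, so discard them.
Initial partition by acceptance: {S0,S2} | {S3}.
The partition is now stable with 2 blocks: {S0,S2} | {S3}.
S2 and S0 lie in the same block of the stable partition, so they are equivalent — no string distinguishes them.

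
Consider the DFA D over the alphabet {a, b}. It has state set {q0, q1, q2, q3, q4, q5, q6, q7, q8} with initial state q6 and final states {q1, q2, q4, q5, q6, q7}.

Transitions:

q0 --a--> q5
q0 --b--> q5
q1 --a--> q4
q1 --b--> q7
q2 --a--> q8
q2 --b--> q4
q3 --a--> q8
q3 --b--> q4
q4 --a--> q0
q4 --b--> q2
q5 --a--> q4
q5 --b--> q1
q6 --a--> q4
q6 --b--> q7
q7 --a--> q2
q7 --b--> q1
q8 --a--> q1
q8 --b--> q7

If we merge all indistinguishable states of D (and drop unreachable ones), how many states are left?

States {q3} cannot be reached from the start state, so discard them.
Initial partition by acceptance: {q1,q2,q4,q5,q6,q7} | {q0,q8}.
Refine {q1,q2,q4,q5,q6,q7} on symbol a: members go to different blocks, giving {q1,q5,q6,q7} and {q2,q4}.
Stable partition: {q1,q5,q6,q7} | {q0,q8} | {q2,q4} — 3 equivalence classes.

3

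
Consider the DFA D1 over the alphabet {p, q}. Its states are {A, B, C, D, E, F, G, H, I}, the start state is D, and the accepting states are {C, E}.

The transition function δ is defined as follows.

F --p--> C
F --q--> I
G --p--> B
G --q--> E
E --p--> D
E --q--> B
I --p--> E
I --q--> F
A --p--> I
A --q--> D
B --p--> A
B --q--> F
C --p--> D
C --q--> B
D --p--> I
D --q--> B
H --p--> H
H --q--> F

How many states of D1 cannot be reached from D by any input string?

BFS from D reaches {A, B, C, D, E, F, I}; the 2 state(s) G, H are never visited.

2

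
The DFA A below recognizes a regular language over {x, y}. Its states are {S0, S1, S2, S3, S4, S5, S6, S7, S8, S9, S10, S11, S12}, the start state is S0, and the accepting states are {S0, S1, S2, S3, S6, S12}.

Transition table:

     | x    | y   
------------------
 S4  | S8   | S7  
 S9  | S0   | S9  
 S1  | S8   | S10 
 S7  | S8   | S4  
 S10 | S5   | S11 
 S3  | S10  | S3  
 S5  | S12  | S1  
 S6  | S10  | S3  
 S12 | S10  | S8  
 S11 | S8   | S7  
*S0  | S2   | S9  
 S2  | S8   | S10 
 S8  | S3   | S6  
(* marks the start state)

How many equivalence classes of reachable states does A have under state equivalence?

9

Every state is reachable, so we keep all 13.
Initial partition by acceptance: {S0,S1,S2,S3,S6,S12} | {S4,S5,S7,S8,S9,S10,S11}.
On input x, block {S0,S1,S2,S3,S6,S12} splits into {S1,S2,S3,S6,S12} and {S0}.
On input y, block {S1,S2,S3,S6,S12} splits into {S1,S2,S12} and {S3,S6}.
On input x, block {S4,S5,S7,S8,S9,S10,S11} splits into {S4,S7,S10,S11} and {S5} and {S8} and {S9}.
Refine {S1,S2,S12} on symbol x: members go to different blocks, giving {S1,S2} and {S12}.
On input x, block {S4,S7,S10,S11} splits into {S4,S7,S11} and {S10}.
The partition is now stable with 9 blocks: {S1,S2} | {S4,S7,S11} | {S0} | {S3,S6} | {S5} | {S8} | {S9} | {S12} | {S10}.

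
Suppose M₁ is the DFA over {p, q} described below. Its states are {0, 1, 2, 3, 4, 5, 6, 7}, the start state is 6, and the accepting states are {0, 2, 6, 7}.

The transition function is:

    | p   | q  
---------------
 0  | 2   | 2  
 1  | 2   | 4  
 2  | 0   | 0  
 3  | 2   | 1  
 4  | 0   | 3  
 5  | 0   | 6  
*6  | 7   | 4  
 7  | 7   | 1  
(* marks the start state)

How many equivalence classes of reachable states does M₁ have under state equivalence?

First remove the unreachable states {5}; 7 states remain.
Start with accepting vs non-accepting: {0,2,6,7} | {1,3,4}.
Split {0,2,6,7} by δ(·,q) → {0,2} and {6,7}.
The partition is now stable with 3 blocks: {0,2} | {1,3,4} | {6,7}.

3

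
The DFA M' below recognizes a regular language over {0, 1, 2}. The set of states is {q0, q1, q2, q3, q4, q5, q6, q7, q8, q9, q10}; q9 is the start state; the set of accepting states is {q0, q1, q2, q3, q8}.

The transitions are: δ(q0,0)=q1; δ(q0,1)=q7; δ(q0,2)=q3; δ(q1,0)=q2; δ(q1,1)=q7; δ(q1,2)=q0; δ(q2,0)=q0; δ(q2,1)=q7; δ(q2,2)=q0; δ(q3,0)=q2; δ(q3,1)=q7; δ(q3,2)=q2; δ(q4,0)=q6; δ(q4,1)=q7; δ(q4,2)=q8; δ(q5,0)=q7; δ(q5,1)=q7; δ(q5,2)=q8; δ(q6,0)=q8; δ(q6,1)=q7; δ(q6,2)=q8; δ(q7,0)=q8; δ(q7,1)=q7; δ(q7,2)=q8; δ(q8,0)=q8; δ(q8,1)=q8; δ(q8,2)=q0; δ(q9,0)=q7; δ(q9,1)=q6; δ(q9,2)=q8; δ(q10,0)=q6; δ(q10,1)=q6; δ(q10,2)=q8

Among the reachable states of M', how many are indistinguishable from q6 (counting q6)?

2

States {q4,q5,q10} cannot be reached from the start state, so discard them.
P0 = {q0,q1,q2,q3,q8} | {q6,q7,q9}.
On input 1, block {q0,q1,q2,q3,q8} splits into {q0,q1,q2,q3} and {q8}.
Split {q6,q7,q9} by δ(·,0) → {q6,q7} and {q9}.
No further refinement is possible. Final partition (4 blocks): {q0,q1,q2,q3} | {q6,q7} | {q8} | {q9}.
The equivalence class containing q6 is {q6,q7}, of size 2.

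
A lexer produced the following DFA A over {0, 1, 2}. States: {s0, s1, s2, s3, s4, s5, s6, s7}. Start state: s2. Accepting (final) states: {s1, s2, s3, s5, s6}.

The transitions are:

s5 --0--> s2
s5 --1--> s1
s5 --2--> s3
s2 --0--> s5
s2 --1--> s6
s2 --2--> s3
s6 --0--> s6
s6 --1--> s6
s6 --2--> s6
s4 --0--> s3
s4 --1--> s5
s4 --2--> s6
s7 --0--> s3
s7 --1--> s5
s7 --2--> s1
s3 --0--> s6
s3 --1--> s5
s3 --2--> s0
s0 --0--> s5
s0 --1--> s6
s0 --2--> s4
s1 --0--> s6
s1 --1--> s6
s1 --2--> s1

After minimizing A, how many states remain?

5

First remove the unreachable states {s7}; 7 states remain.
Initial partition by acceptance: {s1,s2,s3,s5,s6} | {s0,s4}.
Split {s1,s2,s3,s5,s6} by δ(·,2) → {s1,s2,s5,s6} and {s3}.
On input 2, block {s1,s2,s5,s6} splits into {s1,s6} and {s2,s5}.
On input 0, block {s0,s4} splits into {s0} and {s4}.
No further refinement is possible. Final partition (5 blocks): {s1,s6} | {s0} | {s3} | {s2,s5} | {s4}.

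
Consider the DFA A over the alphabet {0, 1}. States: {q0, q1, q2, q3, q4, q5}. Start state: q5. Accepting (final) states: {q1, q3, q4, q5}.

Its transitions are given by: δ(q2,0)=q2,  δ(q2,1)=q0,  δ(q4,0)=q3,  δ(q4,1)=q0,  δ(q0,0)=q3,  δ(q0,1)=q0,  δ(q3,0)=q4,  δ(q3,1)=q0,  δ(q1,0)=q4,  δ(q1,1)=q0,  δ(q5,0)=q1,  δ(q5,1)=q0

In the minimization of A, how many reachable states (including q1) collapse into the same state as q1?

States {q2} cannot be reached from the start state, so discard them.
Initial partition by acceptance: {q1,q3,q4,q5} | {q0}.
Stable partition: {q1,q3,q4,q5} | {q0} — 2 equivalence classes.
State q1 belongs to the block {q1,q3,q4,q5}, which has 4 states.

4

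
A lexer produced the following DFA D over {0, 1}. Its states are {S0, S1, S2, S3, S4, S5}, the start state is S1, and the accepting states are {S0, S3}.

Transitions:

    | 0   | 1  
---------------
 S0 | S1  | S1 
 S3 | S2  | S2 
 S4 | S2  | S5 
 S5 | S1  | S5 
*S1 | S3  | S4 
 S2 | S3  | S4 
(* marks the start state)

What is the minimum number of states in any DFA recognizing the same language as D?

3

Reachable states from the start: {S1,S2,S3,S4,S5}. Unreachable: {S0} — drop them.
P0 = {S3} | {S1,S2,S4,S5}.
On input 0, block {S1,S2,S4,S5} splits into {S1,S2} and {S4,S5}.
The partition is now stable with 3 blocks: {S3} | {S1,S2} | {S4,S5}.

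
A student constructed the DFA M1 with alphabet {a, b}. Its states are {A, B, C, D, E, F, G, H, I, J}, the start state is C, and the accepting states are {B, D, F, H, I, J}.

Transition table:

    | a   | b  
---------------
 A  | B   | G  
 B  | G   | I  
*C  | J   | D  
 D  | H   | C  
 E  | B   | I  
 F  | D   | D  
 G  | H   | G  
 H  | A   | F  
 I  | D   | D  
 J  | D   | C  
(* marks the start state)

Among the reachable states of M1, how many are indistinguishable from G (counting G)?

Reachable states from the start: {A,B,C,D,F,G,H,I,J}. Unreachable: {E} — drop them.
P0 = {B,D,F,H,I,J} | {A,C,G}.
Split {B,D,F,H,I,J} by δ(·,a) → {D,F,I,J} and {B,H}.
On input a, block {D,F,I,J} splits into {F,I,J} and {D}.
Split {F,I,J} by δ(·,b) → {F,I} and {J}.
Refine {A,C,G} on symbol a: members go to different blocks, giving {A,G} and {C}.
Stable partition: {F,I} | {A,G} | {B,H} | {D} | {J} | {C} — 6 equivalence classes.
The equivalence class containing G is {A,G}, of size 2.

2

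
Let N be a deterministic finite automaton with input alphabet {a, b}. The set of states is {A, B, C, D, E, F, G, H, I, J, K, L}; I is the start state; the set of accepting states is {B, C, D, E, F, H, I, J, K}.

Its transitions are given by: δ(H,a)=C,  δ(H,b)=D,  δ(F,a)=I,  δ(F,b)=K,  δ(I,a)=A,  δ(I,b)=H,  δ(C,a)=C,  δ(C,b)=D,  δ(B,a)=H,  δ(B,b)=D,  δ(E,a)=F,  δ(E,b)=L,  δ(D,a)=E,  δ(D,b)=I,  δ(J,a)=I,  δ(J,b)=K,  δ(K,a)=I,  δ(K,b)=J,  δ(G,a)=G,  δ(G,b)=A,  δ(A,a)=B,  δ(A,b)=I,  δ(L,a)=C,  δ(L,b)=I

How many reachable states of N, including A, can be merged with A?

2

States {G} cannot be reached from the start state, so discard them.
Start with accepting vs non-accepting: {B,C,D,E,F,H,I,J,K} | {A,L}.
Refine {B,C,D,E,F,H,I,J,K} on symbol a: members go to different blocks, giving {B,C,D,E,F,H,J,K} and {I}.
On input a, block {B,C,D,E,F,H,J,K} splits into {B,C,D,E,H} and {F,J,K}.
Split {B,C,D,E,H} by δ(·,a) → {B,C,D,H} and {E}.
Split {B,C,D,H} by δ(·,a) → {B,C,H} and {D}.
No further refinement is possible. Final partition (6 blocks): {B,C,H} | {A,L} | {I} | {F,J,K} | {E} | {D}.
State A belongs to the block {A,L}, which has 2 states.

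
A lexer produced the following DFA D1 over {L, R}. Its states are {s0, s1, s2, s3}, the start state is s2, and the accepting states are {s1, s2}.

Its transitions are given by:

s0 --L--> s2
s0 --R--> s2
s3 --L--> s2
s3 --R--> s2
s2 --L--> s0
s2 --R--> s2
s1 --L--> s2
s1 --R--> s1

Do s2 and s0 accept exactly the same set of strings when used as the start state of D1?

Reachable states from the start: {s0,s2}. Unreachable: {s1,s3} — drop them.
P0 = {s2} | {s0}.
No further refinement is possible. Final partition (2 blocks): {s2} | {s0}.
s2 and s0 end up in different blocks, so they are distinguishable. For instance, the string 'ε' is accepted from only s2.

No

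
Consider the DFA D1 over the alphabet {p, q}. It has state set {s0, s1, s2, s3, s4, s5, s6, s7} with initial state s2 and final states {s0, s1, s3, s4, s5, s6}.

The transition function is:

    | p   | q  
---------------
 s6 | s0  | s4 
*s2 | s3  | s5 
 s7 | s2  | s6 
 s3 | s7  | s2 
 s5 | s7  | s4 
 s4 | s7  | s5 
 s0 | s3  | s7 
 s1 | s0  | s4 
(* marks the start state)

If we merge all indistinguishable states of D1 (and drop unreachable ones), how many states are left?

6

States {s1} cannot be reached from the start state, so discard them.
Start with accepting vs non-accepting: {s0,s3,s4,s5,s6} | {s2,s7}.
Split {s0,s3,s4,s5,s6} by δ(·,p) → {s3,s4,s5} and {s0,s6}.
Split {s3,s4,s5} by δ(·,q) → {s4,s5} and {s3}.
Split {s2,s7} by δ(·,p) → {s2} and {s7}.
Refine {s0,s6} on symbol p: members go to different blocks, giving {s0} and {s6}.
No further refinement is possible. Final partition (6 blocks): {s4,s5} | {s2} | {s0} | {s3} | {s7} | {s6}.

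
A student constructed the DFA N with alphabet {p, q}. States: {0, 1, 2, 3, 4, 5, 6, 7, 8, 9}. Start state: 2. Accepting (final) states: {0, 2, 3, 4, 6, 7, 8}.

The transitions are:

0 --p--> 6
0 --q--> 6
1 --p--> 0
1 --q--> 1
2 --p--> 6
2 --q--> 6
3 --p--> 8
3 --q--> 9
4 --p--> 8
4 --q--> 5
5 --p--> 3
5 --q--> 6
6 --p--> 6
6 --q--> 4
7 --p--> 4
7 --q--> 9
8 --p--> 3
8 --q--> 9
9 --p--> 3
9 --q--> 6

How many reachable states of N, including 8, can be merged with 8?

3

First remove the unreachable states {0,1,7}; 7 states remain.
P0 = {2,3,4,6,8} | {5,9}.
Split {2,3,4,6,8} by δ(·,q) → {3,4,8} and {2,6}.
On input q, block {2,6} splits into {2} and {6}.
Stable partition: {3,4,8} | {5,9} | {2} | {6} — 4 equivalence classes.
The equivalence class containing 8 is {3,4,8}, of size 3.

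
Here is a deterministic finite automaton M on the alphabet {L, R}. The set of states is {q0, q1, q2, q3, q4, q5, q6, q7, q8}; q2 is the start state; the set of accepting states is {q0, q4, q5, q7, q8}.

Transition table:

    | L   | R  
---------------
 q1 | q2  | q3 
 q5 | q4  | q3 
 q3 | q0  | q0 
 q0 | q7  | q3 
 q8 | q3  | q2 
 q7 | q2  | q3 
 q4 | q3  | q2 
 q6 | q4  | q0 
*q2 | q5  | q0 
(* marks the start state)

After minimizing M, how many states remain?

First remove the unreachable states {q1,q6,q8}; 6 states remain.
Start with accepting vs non-accepting: {q0,q4,q5,q7} | {q2,q3}.
On input L, block {q0,q4,q5,q7} splits into {q0,q5} and {q4,q7}.
No further refinement is possible. Final partition (3 blocks): {q0,q5} | {q2,q3} | {q4,q7}.

3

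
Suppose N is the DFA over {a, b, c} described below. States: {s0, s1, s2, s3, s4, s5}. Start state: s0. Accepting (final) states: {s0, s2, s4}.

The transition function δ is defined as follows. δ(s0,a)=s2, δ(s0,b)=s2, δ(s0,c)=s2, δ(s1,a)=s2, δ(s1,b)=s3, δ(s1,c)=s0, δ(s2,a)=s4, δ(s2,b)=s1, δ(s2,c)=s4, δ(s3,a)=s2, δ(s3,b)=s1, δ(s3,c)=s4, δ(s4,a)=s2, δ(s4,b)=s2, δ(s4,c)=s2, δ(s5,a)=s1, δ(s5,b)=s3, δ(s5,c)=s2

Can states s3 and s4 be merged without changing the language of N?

First remove the unreachable states {s5}; 5 states remain.
P0 = {s0,s2,s4} | {s1,s3}.
On input b, block {s0,s2,s4} splits into {s0,s4} and {s2}.
The partition is now stable with 3 blocks: {s0,s4} | {s1,s3} | {s2}.
s3 and s4 end up in different blocks, so they are distinguishable. For instance, the string 'ε' is accepted from only s4.

No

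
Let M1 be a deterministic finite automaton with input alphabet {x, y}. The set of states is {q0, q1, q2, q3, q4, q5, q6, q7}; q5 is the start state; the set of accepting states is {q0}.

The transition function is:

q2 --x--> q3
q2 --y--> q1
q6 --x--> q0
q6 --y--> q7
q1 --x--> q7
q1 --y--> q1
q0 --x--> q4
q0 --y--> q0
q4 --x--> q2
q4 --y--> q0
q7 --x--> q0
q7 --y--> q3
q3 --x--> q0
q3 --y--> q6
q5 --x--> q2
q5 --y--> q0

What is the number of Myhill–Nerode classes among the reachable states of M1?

Initial partition by acceptance: {q0} | {q1,q2,q3,q4,q5,q6,q7}.
Split {q1,q2,q3,q4,q5,q6,q7} by δ(·,x) → {q1,q2,q4,q5} and {q3,q6,q7}.
Refine {q1,q2,q4,q5} on symbol x: members go to different blocks, giving {q1,q2} and {q4,q5}.
No further refinement is possible. Final partition (4 blocks): {q0} | {q1,q2} | {q3,q6,q7} | {q4,q5}.

4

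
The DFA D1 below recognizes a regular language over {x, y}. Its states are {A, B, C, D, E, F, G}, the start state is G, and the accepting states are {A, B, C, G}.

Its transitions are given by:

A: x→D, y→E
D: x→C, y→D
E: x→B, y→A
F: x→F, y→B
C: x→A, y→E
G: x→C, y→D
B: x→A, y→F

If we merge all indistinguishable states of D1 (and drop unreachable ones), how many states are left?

All states are reachable from the start state.
P0 = {A,B,C,G} | {D,E,F}.
Refine {A,B,C,G} on symbol x: members go to different blocks, giving {B,C,G} and {A}.
Split {B,C,G} by δ(·,x) → {B,C} and {G}.
On input x, block {D,E,F} splits into {D,E} and {F}.
On input y, block {B,C} splits into {B} and {C}.
Split {D,E} by δ(·,x) → {D} and {E}.
The partition is now stable with 7 blocks: {B} | {D} | {A} | {G} | {F} | {C} | {E}.

7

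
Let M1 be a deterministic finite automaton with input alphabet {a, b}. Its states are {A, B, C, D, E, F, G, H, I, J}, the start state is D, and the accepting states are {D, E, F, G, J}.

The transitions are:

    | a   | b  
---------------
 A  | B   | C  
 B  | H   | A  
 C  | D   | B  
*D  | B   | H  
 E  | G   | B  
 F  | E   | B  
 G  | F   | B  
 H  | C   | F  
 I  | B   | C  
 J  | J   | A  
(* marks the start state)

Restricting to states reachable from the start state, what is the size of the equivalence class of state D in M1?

1

First remove the unreachable states {I,J}; 8 states remain.
Initial partition by acceptance: {D,E,F,G} | {A,B,C,H}.
Refine {D,E,F,G} on symbol a: members go to different blocks, giving {E,F,G} and {D}.
Split {A,B,C,H} by δ(·,a) → {A,B,H} and {C}.
Refine {A,B,H} on symbol a: members go to different blocks, giving {A,B} and {H}.
On input a, block {A,B} splits into {A} and {B}.
The partition is now stable with 6 blocks: {E,F,G} | {A} | {D} | {C} | {H} | {B}.
State D belongs to the block {D}, which has 1 states.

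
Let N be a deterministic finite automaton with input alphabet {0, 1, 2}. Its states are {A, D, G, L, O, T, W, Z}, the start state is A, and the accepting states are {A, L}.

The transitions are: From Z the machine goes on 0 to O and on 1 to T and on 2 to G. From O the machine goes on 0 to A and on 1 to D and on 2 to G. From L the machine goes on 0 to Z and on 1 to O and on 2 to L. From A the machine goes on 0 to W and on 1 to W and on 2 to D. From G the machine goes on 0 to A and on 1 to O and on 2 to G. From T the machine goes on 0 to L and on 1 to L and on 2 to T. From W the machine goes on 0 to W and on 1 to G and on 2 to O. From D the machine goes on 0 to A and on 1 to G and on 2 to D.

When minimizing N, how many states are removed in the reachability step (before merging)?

Starting at A and following transitions, the reachable set is {A, D, G, O, W}. That leaves L, T, Z unreachable — 3 in total.

3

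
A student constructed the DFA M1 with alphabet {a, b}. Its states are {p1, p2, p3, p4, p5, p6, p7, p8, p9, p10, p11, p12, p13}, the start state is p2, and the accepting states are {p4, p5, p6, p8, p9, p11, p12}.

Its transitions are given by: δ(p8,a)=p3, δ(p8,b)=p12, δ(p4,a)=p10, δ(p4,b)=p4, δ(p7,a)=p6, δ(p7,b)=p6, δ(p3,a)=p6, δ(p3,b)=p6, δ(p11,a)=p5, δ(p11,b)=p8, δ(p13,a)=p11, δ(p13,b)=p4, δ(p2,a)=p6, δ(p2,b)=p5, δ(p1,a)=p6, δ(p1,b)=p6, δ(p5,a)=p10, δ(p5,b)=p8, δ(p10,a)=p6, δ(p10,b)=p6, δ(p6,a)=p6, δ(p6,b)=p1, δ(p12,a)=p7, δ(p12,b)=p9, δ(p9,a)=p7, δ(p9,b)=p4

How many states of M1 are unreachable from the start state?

2

Starting at p2 and following transitions, the reachable set is {p1, p2, p3, p4, p5, p6, p7, p8, p9, p10, p12}. That leaves p11, p13 unreachable — 2 in total.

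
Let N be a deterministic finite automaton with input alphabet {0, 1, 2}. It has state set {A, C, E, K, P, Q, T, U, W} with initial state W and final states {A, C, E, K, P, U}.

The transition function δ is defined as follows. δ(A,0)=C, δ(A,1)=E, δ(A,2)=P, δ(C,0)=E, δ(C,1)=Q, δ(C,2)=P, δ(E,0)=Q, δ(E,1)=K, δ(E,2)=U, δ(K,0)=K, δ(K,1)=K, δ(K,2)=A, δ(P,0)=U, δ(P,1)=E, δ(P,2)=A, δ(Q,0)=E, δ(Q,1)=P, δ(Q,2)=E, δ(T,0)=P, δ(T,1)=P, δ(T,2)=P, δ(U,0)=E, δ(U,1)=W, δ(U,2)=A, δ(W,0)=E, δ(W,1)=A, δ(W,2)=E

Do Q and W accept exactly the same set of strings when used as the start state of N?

Yes

States {T} cannot be reached from the start state, so discard them.
Initial partition by acceptance: {A,C,E,K,P,U} | {Q,W}.
On input 0, block {A,C,E,K,P,U} splits into {A,C,K,P,U} and {E}.
On input 0, block {A,C,K,P,U} splits into {A,K,P} and {C,U}.
On input 0, block {A,K,P} splits into {A,P} and {K}.
Stable partition: {A,P} | {Q,W} | {E} | {C,U} | {K} — 5 equivalence classes.
Q and W lie in the same block of the stable partition, so they are equivalent — no string distinguishes them.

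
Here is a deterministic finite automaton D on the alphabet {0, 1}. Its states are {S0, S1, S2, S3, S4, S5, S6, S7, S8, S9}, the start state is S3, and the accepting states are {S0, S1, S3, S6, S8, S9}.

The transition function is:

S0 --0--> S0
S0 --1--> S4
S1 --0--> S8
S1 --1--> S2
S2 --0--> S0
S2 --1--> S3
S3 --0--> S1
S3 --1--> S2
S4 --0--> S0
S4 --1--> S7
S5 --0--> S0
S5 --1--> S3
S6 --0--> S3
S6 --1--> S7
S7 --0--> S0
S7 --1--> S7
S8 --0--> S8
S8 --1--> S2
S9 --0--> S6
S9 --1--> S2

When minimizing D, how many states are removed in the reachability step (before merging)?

Starting at S3 and following transitions, the reachable set is {S0, S1, S2, S3, S4, S7, S8}. That leaves S5, S6, S9 unreachable — 3 in total.

3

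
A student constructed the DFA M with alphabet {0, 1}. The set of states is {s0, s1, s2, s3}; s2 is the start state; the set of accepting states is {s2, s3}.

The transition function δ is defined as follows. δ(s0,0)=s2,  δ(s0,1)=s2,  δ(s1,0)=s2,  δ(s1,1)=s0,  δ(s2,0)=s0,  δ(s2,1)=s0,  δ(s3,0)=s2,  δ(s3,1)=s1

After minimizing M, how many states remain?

2

Reachable states from the start: {s0,s2}. Unreachable: {s1,s3} — drop them.
P0 = {s2} | {s0}.
The partition is now stable with 2 blocks: {s2} | {s0}.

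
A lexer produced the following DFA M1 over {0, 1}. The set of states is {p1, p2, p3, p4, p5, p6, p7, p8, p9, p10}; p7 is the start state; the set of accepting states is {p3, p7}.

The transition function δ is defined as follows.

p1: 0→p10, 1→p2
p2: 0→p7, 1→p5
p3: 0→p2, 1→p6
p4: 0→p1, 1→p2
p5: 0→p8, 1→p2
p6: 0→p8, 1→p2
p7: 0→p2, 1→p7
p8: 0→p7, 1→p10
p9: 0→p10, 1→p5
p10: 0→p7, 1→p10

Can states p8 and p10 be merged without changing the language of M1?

Yes

States {p1,p3,p4,p6,p9} cannot be reached from the start state, so discard them.
Start with accepting vs non-accepting: {p7} | {p2,p5,p8,p10}.
Refine {p2,p5,p8,p10} on symbol 0: members go to different blocks, giving {p2,p8,p10} and {p5}.
Split {p2,p8,p10} by δ(·,1) → {p8,p10} and {p2}.
No further refinement is possible. Final partition (4 blocks): {p7} | {p8,p10} | {p5} | {p2}.
p8 and p10 lie in the same block of the stable partition, so they are equivalent — no string distinguishes them.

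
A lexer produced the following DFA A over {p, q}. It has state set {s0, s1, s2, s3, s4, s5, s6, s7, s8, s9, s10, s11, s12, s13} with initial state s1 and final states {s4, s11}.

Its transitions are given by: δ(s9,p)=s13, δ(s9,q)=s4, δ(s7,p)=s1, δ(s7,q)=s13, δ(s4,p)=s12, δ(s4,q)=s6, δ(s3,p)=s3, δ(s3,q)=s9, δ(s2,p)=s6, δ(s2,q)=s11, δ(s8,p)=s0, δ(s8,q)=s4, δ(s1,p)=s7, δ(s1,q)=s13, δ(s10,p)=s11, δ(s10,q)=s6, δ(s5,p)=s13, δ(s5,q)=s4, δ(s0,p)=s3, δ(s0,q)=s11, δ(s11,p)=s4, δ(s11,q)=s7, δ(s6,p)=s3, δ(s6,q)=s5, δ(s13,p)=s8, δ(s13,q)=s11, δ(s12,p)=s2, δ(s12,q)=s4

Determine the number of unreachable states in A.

1

BFS from s1 reaches {s0, s1, s2, s3, s4, s5, s6, s7, s8, s9, s11, s12, s13}; the 1 state(s) s10 are never visited.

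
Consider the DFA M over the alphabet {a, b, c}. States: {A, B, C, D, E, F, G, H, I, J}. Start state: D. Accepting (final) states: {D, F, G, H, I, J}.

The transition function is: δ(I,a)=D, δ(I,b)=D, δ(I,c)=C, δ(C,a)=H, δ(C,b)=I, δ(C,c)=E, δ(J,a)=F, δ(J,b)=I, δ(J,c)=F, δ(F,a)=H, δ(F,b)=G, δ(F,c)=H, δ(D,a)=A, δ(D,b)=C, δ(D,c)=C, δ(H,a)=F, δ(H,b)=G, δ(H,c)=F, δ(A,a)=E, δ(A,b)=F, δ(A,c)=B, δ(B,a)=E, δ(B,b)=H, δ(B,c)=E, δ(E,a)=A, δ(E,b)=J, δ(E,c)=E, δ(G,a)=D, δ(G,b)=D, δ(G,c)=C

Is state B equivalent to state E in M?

All states are reachable from the start state.
Start with accepting vs non-accepting: {D,F,G,H,I,J} | {A,B,C,E}.
Split {D,F,G,H,I,J} by δ(·,a) → {F,G,H,I,J} and {D}.
Split {F,G,H,I,J} by δ(·,a) → {F,H,J} and {G,I}.
Refine {A,B,C,E} on symbol a: members go to different blocks, giving {A,B,E} and {C}.
The partition is now stable with 5 blocks: {F,H,J} | {A,B,E} | {D} | {G,I} | {C}.
B and E lie in the same block of the stable partition, so they are equivalent — no string distinguishes them.

Yes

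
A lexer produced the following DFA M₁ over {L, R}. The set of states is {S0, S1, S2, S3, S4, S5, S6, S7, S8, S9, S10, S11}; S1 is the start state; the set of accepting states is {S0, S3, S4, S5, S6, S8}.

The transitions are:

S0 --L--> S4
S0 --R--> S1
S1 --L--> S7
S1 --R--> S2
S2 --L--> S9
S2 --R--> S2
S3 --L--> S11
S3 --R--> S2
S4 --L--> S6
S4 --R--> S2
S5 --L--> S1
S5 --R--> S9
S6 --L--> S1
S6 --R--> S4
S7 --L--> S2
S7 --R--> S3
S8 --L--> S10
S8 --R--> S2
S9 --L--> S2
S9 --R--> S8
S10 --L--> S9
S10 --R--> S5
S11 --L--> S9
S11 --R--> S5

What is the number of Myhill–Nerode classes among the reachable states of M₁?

5

Reachable states from the start: {S1,S2,S3,S5,S7,S8,S9,S10,S11}. Unreachable: {S0,S4,S6} — drop them.
Start with accepting vs non-accepting: {S3,S5,S8} | {S1,S2,S7,S9,S10,S11}.
Refine {S1,S2,S7,S9,S10,S11} on symbol R: members go to different blocks, giving {S7,S9,S10,S11} and {S1,S2}.
Split {S3,S5,S8} by δ(·,L) → {S3,S8} and {S5}.
On input L, block {S7,S9,S10,S11} splits into {S7,S9} and {S10,S11}.
The partition is now stable with 5 blocks: {S3,S8} | {S7,S9} | {S1,S2} | {S5} | {S10,S11}.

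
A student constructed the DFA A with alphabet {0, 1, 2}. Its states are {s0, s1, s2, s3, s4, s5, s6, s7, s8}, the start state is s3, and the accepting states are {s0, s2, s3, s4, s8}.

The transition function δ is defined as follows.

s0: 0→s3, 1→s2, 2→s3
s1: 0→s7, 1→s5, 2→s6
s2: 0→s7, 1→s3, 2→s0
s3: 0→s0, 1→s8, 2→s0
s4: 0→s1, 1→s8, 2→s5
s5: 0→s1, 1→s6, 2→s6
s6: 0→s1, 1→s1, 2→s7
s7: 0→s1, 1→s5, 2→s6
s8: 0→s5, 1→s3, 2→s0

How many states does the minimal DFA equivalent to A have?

States {s4} cannot be reached from the start state, so discard them.
Initial partition by acceptance: {s0,s2,s3,s8} | {s1,s5,s6,s7}.
On input 0, block {s0,s2,s3,s8} splits into {s0,s3} and {s2,s8}.
The partition is now stable with 3 blocks: {s0,s3} | {s1,s5,s6,s7} | {s2,s8}.

3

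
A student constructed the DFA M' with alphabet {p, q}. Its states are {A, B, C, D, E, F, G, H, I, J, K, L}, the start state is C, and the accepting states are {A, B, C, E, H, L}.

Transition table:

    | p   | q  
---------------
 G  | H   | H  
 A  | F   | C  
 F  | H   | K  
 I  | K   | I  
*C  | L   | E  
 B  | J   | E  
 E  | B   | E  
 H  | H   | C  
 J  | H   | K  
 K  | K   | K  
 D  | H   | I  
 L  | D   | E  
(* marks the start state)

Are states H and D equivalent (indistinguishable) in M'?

States {A,F,G} cannot be reached from the start state, so discard them.
Initial partition by acceptance: {B,C,E,H,L} | {D,I,J,K}.
Refine {B,C,E,H,L} on symbol p: members go to different blocks, giving {C,E,H} and {B,L}.
On input p, block {C,E,H} splits into {C,E} and {H}.
On input p, block {D,I,J,K} splits into {D,J} and {I,K}.
No further refinement is possible. Final partition (5 blocks): {C,E} | {D,J} | {B,L} | {H} | {I,K}.
H and D end up in different blocks, so they are distinguishable. For instance, the string 'ε' is accepted from only H.

No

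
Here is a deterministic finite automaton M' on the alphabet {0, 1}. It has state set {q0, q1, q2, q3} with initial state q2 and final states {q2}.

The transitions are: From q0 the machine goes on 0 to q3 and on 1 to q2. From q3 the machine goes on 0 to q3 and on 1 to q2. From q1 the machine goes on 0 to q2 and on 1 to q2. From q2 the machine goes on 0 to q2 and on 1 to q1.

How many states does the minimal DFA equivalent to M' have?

2

Reachable states from the start: {q1,q2}. Unreachable: {q0,q3} — drop them.
Start with accepting vs non-accepting: {q2} | {q1}.
The partition is now stable with 2 blocks: {q2} | {q1}.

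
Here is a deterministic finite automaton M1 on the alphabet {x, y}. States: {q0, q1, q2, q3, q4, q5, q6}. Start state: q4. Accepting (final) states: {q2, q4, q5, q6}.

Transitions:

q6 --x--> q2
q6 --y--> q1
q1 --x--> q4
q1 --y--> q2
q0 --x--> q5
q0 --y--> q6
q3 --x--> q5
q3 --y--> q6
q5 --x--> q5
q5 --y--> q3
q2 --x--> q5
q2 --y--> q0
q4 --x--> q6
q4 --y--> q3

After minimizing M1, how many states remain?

2

Initial partition by acceptance: {q2,q4,q5,q6} | {q0,q1,q3}.
Stable partition: {q2,q4,q5,q6} | {q0,q1,q3} — 2 equivalence classes.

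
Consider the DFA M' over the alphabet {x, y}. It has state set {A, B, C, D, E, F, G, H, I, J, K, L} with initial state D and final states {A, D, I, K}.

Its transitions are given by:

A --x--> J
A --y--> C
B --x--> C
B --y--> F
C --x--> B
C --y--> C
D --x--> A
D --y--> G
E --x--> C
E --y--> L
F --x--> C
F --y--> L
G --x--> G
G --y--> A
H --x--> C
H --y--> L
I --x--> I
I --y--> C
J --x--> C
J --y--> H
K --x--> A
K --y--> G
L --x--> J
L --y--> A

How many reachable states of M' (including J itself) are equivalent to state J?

2

First remove the unreachable states {E,I,K}; 9 states remain.
P0 = {A,D} | {B,C,F,G,H,J,L}.
Split {A,D} by δ(·,x) → {A} and {D}.
Split {B,C,F,G,H,J,L} by δ(·,y) → {B,C,F,H,J} and {G,L}.
Refine {B,C,F,H,J} on symbol y: members go to different blocks, giving {B,C,J} and {F,H}.
Split {B,C,J} by δ(·,y) → {B,J} and {C}.
Refine {G,L} on symbol x: members go to different blocks, giving {G} and {L}.
Stable partition: {A} | {B,J} | {D} | {G} | {F,H} | {C} | {L} — 7 equivalence classes.
The equivalence class containing J is {B,J}, of size 2.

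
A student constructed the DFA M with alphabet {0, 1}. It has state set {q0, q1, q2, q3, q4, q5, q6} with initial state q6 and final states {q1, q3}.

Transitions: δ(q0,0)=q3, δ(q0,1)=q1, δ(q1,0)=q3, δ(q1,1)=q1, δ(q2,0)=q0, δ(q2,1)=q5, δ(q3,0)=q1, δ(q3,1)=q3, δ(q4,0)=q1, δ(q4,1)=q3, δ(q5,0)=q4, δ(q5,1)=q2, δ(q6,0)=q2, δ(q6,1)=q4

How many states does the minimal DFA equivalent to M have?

4

All states are reachable from the start state.
Start with accepting vs non-accepting: {q1,q3} | {q0,q2,q4,q5,q6}.
On input 0, block {q0,q2,q4,q5,q6} splits into {q2,q5,q6} and {q0,q4}.
On input 0, block {q2,q5,q6} splits into {q2,q5} and {q6}.
The partition is now stable with 4 blocks: {q1,q3} | {q2,q5} | {q0,q4} | {q6}.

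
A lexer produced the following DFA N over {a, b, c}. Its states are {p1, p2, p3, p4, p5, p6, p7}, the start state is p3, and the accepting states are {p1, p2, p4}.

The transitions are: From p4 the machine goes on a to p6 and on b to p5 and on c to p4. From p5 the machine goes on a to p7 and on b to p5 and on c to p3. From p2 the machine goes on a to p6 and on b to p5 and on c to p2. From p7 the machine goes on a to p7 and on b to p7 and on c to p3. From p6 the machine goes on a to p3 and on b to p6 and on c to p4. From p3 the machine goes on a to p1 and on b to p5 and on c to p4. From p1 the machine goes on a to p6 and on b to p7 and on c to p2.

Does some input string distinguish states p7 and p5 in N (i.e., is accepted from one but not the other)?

All states are reachable from the start state.
Initial partition by acceptance: {p1,p2,p4} | {p3,p5,p6,p7}.
Split {p3,p5,p6,p7} by δ(·,a) → {p5,p6,p7} and {p3}.
On input a, block {p5,p6,p7} splits into {p5,p7} and {p6}.
Stable partition: {p1,p2,p4} | {p5,p7} | {p3} | {p6} — 4 equivalence classes.
p7 and p5 lie in the same block of the stable partition, so they are equivalent — no string distinguishes them.

No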